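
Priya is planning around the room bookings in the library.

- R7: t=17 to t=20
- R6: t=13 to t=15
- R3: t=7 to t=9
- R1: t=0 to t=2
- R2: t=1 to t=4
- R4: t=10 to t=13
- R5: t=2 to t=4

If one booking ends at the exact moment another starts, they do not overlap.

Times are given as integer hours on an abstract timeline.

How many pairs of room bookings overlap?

Sorted by start: R1, R2, R5, R3, R4, R6, R7.
R2 starts before R1 ends → R1 and R2 overlap.
R5 starts exactly when R1 ends (back-to-back, no overlap), so nothing later overlaps R1 either.
R5 starts before R2 ends → R2 and R5 overlap.
R3 starts after R2 ends, so nothing later overlaps R2 either.
R3 starts after R5 ends, so nothing later overlaps R5 either.
R4 starts after R3 ends, so nothing later overlaps R3 either.
R6 starts exactly when R4 ends (back-to-back, no overlap), so nothing later overlaps R4 either.
R7 starts after R6 ends.
Overlapping pairs: R1 & R2, R2 & R5 — 2 in total.

2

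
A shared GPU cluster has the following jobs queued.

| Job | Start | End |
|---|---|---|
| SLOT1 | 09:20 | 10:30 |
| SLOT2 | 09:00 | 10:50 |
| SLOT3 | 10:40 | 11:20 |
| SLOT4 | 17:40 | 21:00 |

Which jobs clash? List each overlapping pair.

SLOT1 & SLOT2, SLOT2 & SLOT3

Sorted by start: SLOT2, SLOT1, SLOT3, SLOT4.
SLOT1 starts before SLOT2 ends → SLOT2 and SLOT1 overlap.
SLOT3 starts before SLOT2 ends → SLOT2 and SLOT3 overlap.
SLOT4 starts after SLOT2 ends.
SLOT3 starts after SLOT1 ends, so SLOT1 has no further overlaps.
SLOT4 starts after SLOT3 ends.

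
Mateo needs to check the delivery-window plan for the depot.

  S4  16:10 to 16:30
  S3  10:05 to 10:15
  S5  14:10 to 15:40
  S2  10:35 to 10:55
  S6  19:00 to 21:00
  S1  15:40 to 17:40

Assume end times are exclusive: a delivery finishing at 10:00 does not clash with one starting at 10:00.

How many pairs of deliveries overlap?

1

Sorted by start: S3, S2, S5, S1, S4, S6.
S2 starts after S3 ends; S3 is clear from here.
S5 starts after S2 ends; S2 is clear from here.
S1 starts exactly when S5 ends (back-to-back, no overlap); S5 is clear from here.
S4 starts before S1 ends → S1 and S4 overlap.
S6 starts after S1 ends.
S6 starts after S4 ends.
Overlapping pairs: S1 & S4 — 1 in total.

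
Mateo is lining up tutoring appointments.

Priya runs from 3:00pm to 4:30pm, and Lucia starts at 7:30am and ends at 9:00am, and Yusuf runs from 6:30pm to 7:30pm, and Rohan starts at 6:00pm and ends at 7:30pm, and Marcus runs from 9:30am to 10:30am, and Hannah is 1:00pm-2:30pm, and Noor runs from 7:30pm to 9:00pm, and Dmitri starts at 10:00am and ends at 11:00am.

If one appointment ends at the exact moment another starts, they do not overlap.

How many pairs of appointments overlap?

2

Check each pair: they overlap iff neither finishes before the other starts.
Sorted by start: Lucia, Marcus, Dmitri, Hannah, Priya, Rohan, Yusuf, Noor.
Marcus starts after Lucia ends — done with Lucia.
Dmitri starts before Marcus ends → Marcus and Dmitri overlap.
Hannah starts after Marcus ends — done with Marcus.
Hannah starts after Dmitri ends — done with Dmitri.
Priya starts after Hannah ends — done with Hannah.
Rohan starts after Priya ends — done with Priya.
Yusuf starts before Rohan ends → Rohan and Yusuf overlap.
Noor starts exactly when Rohan ends (back-to-back, no overlap).
Noor starts exactly when Yusuf ends (back-to-back, no overlap).
Overlapping pairs: Dmitri & Marcus, Rohan & Yusuf — 2 in total.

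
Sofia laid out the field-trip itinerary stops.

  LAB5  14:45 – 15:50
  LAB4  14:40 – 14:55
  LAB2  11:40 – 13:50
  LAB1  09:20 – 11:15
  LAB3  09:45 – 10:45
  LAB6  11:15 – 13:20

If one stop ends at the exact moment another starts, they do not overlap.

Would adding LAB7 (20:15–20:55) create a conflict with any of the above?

No — it doesn't clash with anything

LAB1: ends 11:15 at or before LAB7 starts 20:15 → clear.
LAB3: ends 10:45 at or before LAB7 starts 20:15 → clear.
LAB6: ends 13:20 at or before LAB7 starts 20:15 → clear.
LAB2: ends 13:50 at or before LAB7 starts 20:15 → clear.
LAB4: ends 14:55 at or before LAB7 starts 20:15 → clear.
LAB5: ends 15:50 at or before LAB7 starts 20:15 → clear.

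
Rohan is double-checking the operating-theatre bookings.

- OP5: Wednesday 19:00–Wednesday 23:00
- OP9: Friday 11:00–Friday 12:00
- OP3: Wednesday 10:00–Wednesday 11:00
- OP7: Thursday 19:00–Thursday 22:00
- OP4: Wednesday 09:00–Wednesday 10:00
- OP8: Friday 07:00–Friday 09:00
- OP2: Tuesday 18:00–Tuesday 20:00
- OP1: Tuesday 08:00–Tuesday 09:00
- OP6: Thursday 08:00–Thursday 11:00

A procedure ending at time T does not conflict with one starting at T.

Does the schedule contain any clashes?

No

Two intervals overlap when each starts before the other ends.
Sorted by start: OP1, OP2, OP4, OP3, OP5, OP6, OP7, OP8, OP9.
OP2 starts after OP1 ends, so nothing later overlaps OP1 either.
OP4 starts after OP2 ends, so nothing later overlaps OP2 either.
OP3 starts exactly when OP4 ends (back-to-back, no overlap), so nothing later overlaps OP4 either.
OP5 starts after OP3 ends, so nothing later overlaps OP3 either.
OP6 starts after OP5 ends, so nothing later overlaps OP5 either.
OP7 starts after OP6 ends, so nothing later overlaps OP6 either.
OP8 starts after OP7 ends, so nothing later overlaps OP7 either.
OP9 starts after OP8 ends.
Every pair is clear; the schedule has no overlaps.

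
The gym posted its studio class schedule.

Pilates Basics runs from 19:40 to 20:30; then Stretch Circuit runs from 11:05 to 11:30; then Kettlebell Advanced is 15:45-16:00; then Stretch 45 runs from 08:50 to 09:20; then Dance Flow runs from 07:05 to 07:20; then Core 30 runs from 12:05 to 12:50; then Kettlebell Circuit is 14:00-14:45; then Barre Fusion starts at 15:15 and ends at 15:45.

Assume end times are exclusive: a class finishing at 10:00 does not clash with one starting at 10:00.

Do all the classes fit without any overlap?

Yes

Sorted by start: Dance Flow, Stretch 45, Stretch Circuit, Core 30, Kettlebell Circuit, Barre Fusion, Kettlebell Advanced, Pilates Basics.
Stretch 45 starts after Dance Flow ends; Dance Flow is clear from here.
Stretch Circuit starts after Stretch 45 ends; Stretch 45 is clear from here.
Core 30 starts after Stretch Circuit ends; Stretch Circuit is clear from here.
Kettlebell Circuit starts after Core 30 ends; Core 30 is clear from here.
Barre Fusion starts after Kettlebell Circuit ends; Kettlebell Circuit is clear from here.
Kettlebell Advanced starts exactly when Barre Fusion ends (back-to-back, no overlap); Barre Fusion is clear from here.
Pilates Basics starts after Kettlebell Advanced ends.
Every pair is clear; the schedule has no overlaps.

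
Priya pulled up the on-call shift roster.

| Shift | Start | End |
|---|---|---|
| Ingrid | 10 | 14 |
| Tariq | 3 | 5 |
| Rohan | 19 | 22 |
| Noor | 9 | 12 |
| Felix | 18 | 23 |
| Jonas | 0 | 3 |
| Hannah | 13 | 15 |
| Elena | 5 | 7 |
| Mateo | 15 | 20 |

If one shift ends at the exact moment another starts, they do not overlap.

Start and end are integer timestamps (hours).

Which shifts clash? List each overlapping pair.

Two intervals overlap when each starts before the other ends.
Sorted by start: Jonas, Tariq, Elena, Noor, Ingrid, Hannah, Mateo, Felix, Rohan.
Tariq starts exactly when Jonas ends (back-to-back, no overlap) — done with Jonas.
Elena starts exactly when Tariq ends (back-to-back, no overlap) — done with Tariq.
Noor starts after Elena ends — done with Elena.
Ingrid starts before Noor ends → Noor and Ingrid overlap.
Hannah starts after Noor ends — done with Noor.
Hannah starts before Ingrid ends → Ingrid and Hannah overlap.
Mateo starts after Ingrid ends — done with Ingrid.
Mateo starts exactly when Hannah ends (back-to-back, no overlap) — done with Hannah.
Felix starts before Mateo ends → Mateo and Felix overlap.
Rohan starts before Mateo ends → Mateo and Rohan overlap.
Rohan starts before Felix ends → Felix and Rohan overlap.

Felix & Mateo, Felix & Rohan, Hannah & Ingrid, Ingrid & Noor, Mateo & Rohan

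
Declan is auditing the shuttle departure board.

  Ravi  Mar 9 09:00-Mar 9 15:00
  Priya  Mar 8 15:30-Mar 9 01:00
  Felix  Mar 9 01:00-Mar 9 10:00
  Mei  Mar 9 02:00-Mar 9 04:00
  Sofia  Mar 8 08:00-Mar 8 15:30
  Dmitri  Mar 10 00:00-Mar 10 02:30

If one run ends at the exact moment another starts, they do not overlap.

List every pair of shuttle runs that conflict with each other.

Felix & Mei, Felix & Ravi

Sorted by start: Sofia, Priya, Felix, Mei, Ravi, Dmitri.
Priya starts exactly when Sofia ends (back-to-back, no overlap); Sofia is clear from here.
Felix starts exactly when Priya ends (back-to-back, no overlap); Priya is clear from here.
Mei starts before Felix ends → Felix and Mei overlap.
Ravi starts before Felix ends → Felix and Ravi overlap.
Dmitri starts after Felix ends.
Ravi starts after Mei ends; Mei is clear from here.
Dmitri starts after Ravi ends.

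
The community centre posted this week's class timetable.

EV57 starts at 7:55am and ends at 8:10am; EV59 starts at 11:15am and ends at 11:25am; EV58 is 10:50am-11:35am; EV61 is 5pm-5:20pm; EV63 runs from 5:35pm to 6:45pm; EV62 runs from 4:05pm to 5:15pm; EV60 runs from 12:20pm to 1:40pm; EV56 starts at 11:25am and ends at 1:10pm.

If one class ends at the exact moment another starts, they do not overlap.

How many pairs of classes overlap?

4

Two intervals overlap when each starts before the other ends.
Sorted by start: EV57, EV58, EV59, EV56, EV60, EV62, EV61, EV63.
EV58 starts after EV57 ends; EV57 is clear from here.
EV59 starts before EV58 ends → EV58 and EV59 overlap.
EV56 starts before EV58 ends → EV58 and EV56 overlap.
EV60 starts after EV58 ends; EV58 is clear from here.
EV56 starts exactly when EV59 ends (back-to-back, no overlap); EV59 is clear from here.
EV60 starts before EV56 ends → EV56 and EV60 overlap.
EV62 starts after EV56 ends; EV56 is clear from here.
EV62 starts after EV60 ends; EV60 is clear from here.
EV61 starts before EV62 ends → EV62 and EV61 overlap.
EV63 starts after EV62 ends.
EV63 starts after EV61 ends.
Overlapping pairs: EV56 & EV58, EV56 & EV60, EV58 & EV59, EV61 & EV62 — 4 in total.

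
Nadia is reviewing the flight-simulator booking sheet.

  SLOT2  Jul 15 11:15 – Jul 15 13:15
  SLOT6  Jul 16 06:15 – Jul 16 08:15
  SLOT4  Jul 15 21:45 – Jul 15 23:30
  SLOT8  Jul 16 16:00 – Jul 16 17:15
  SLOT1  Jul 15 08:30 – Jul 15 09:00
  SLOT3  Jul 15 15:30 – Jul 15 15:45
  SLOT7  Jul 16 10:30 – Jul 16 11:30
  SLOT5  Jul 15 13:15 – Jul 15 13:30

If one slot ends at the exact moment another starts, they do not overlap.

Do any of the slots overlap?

Check each pair: they overlap iff neither finishes before the other starts.
Sorted by start: SLOT1, SLOT2, SLOT5, SLOT3, SLOT4, SLOT6, SLOT7, SLOT8.
SLOT2 starts after SLOT1 ends, so nothing later overlaps SLOT1 either.
SLOT5 starts exactly when SLOT2 ends (back-to-back, no overlap), so nothing later overlaps SLOT2 either.
SLOT3 starts after SLOT5 ends, so nothing later overlaps SLOT5 either.
SLOT4 starts after SLOT3 ends, so nothing later overlaps SLOT3 either.
SLOT6 starts after SLOT4 ends, so nothing later overlaps SLOT4 either.
SLOT7 starts after SLOT6 ends, so nothing later overlaps SLOT6 either.
SLOT8 starts after SLOT7 ends.
Every pair is clear; the schedule has no overlaps.

No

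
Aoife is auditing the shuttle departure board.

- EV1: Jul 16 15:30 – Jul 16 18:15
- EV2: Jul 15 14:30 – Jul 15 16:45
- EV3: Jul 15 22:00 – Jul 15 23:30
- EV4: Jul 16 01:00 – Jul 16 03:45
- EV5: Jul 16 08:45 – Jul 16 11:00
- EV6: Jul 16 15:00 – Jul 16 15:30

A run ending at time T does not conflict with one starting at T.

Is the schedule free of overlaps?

Yes

Sorted by start: EV2, EV3, EV4, EV5, EV6, EV1.
EV3 starts after EV2 ends; EV2 is clear from here.
EV4 starts after EV3 ends; EV3 is clear from here.
EV5 starts after EV4 ends; EV4 is clear from here.
EV6 starts after EV5 ends; EV5 is clear from here.
EV1 starts exactly when EV6 ends (back-to-back, no overlap).
Every pair is clear; the schedule has no overlaps.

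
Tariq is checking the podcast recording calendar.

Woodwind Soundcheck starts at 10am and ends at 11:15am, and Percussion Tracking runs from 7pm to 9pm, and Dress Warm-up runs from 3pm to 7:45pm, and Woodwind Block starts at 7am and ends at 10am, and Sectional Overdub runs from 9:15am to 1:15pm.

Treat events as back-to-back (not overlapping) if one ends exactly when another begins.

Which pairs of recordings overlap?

Two intervals overlap when each starts before the other ends.
Sorted by start: Woodwind Block, Sectional Overdub, Woodwind Soundcheck, Dress Warm-up, Percussion Tracking.
Sectional Overdub starts before Woodwind Block ends → Woodwind Block and Sectional Overdub overlap.
Woodwind Soundcheck starts exactly when Woodwind Block ends (back-to-back, no overlap), so nothing later overlaps Woodwind Block either.
Woodwind Soundcheck starts before Sectional Overdub ends → Sectional Overdub and Woodwind Soundcheck overlap.
Dress Warm-up starts after Sectional Overdub ends, so nothing later overlaps Sectional Overdub either.
Dress Warm-up starts after Woodwind Soundcheck ends, so nothing later overlaps Woodwind Soundcheck either.
Percussion Tracking starts before Dress Warm-up ends → Dress Warm-up and Percussion Tracking overlap.

Dress Warm-up & Percussion Tracking, Sectional Overdub & Woodwind Block, Sectional Overdub & Woodwind Soundcheck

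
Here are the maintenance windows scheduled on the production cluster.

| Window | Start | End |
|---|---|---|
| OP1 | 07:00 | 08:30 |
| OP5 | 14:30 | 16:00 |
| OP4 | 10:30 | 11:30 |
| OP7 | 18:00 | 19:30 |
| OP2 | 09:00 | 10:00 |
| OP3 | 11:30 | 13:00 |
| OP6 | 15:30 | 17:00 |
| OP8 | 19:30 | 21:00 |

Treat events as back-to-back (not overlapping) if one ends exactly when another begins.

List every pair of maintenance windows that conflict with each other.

OP5 & OP6

Check each pair: they overlap iff neither finishes before the other starts.
Sorted by start: OP1, OP2, OP4, OP3, OP5, OP6, OP7, OP8.
OP2 starts after OP1 ends, so nothing later overlaps OP1 either.
OP4 starts after OP2 ends, so nothing later overlaps OP2 either.
OP3 starts exactly when OP4 ends (back-to-back, no overlap), so nothing later overlaps OP4 either.
OP5 starts after OP3 ends, so nothing later overlaps OP3 either.
OP6 starts before OP5 ends → OP5 and OP6 overlap.
OP7 starts after OP5 ends, so nothing later overlaps OP5 either.
OP7 starts after OP6 ends, so nothing later overlaps OP6 either.
OP8 starts exactly when OP7 ends (back-to-back, no overlap).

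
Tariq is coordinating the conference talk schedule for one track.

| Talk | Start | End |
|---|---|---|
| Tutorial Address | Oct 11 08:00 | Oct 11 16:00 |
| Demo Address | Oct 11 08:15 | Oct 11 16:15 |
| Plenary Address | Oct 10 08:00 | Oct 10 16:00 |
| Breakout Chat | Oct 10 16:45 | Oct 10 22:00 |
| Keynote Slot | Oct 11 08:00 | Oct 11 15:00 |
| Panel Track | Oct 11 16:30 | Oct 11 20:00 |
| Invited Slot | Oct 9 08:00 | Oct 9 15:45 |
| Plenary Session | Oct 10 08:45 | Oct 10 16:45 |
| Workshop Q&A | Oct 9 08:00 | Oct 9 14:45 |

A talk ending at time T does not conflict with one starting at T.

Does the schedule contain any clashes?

Two intervals overlap when each starts before the other ends.
Sorted by start: Workshop Q&A, Invited Slot, Plenary Address, Plenary Session, Breakout Chat, Keynote Slot, Tutorial Address, Demo Address, Panel Track.
Invited Slot starts before Workshop Q&A ends → Workshop Q&A and Invited Slot overlap.
That's a conflict, so the schedule is not conflict-free.

Yes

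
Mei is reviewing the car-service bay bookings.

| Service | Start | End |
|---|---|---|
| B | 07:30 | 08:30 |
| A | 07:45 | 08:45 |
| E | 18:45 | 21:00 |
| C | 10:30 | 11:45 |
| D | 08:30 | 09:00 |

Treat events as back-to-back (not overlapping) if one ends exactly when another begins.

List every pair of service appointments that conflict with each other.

Check each pair: they overlap iff neither finishes before the other starts.
Sorted by start: B, A, D, C, E.
A starts before B ends → B and A overlap.
D starts exactly when B ends (back-to-back, no overlap), so nothing later overlaps B either.
D starts before A ends → A and D overlap.
C starts after A ends, so nothing later overlaps A either.
C starts after D ends, so nothing later overlaps D either.
E starts after C ends.

A & B, A & D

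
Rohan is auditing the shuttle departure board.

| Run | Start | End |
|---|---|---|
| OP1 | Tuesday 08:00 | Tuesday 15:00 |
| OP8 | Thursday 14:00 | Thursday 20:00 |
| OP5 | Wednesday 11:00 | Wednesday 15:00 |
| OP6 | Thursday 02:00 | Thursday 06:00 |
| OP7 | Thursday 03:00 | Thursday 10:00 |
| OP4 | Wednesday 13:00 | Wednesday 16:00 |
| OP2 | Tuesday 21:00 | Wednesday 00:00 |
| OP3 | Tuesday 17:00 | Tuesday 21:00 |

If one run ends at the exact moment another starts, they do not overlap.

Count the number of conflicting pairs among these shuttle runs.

Sorted by start: OP1, OP3, OP2, OP5, OP4, OP6, OP7, OP8.
OP3 starts after OP1 ends, so nothing later overlaps OP1 either.
OP2 starts exactly when OP3 ends (back-to-back, no overlap), so nothing later overlaps OP3 either.
OP5 starts after OP2 ends, so nothing later overlaps OP2 either.
OP4 starts before OP5 ends → OP5 and OP4 overlap.
OP6 starts after OP5 ends, so nothing later overlaps OP5 either.
OP6 starts after OP4 ends, so nothing later overlaps OP4 either.
OP7 starts before OP6 ends → OP6 and OP7 overlap.
OP8 starts after OP6 ends.
OP8 starts after OP7 ends.
Overlapping pairs: OP4 & OP5, OP6 & OP7 — 2 in total.

2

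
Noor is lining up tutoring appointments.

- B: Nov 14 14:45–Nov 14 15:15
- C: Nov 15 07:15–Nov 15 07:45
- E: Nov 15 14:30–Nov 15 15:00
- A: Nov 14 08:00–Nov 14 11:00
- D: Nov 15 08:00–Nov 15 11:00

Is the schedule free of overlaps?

Sorted by start: A, B, C, D, E.
B starts after A ends; A is clear from here.
C starts after B ends; B is clear from here.
D starts after C ends; C is clear from here.
E starts after D ends.
Every pair is clear; the schedule has no overlaps.

Yes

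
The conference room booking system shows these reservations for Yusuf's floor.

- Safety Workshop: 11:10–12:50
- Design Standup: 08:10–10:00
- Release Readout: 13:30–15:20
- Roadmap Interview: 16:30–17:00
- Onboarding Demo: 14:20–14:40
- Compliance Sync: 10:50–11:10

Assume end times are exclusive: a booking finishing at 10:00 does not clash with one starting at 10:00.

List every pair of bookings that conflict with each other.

Two intervals overlap when each starts before the other ends.
Sorted by start: Design Standup, Compliance Sync, Safety Workshop, Release Readout, Onboarding Demo, Roadmap Interview.
Compliance Sync starts after Design Standup ends, so Design Standup has no further overlaps.
Safety Workshop starts exactly when Compliance Sync ends (back-to-back, no overlap), so Compliance Sync has no further overlaps.
Release Readout starts after Safety Workshop ends, so Safety Workshop has no further overlaps.
Onboarding Demo starts before Release Readout ends → Release Readout and Onboarding Demo overlap.
Roadmap Interview starts after Release Readout ends.
Roadmap Interview starts after Onboarding Demo ends.

Onboarding Demo & Release Readout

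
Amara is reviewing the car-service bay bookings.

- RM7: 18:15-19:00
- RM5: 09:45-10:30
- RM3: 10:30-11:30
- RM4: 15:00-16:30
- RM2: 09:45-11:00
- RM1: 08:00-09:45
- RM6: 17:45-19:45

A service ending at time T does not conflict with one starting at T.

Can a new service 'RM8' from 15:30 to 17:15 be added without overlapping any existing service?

RM1: ends 09:45 at or before RM8 starts 15:30 → clear.
RM2: ends 11:00 at or before RM8 starts 15:30 → clear.
RM5: ends 10:30 at or before RM8 starts 15:30 → clear.
RM3: ends 11:30 at or before RM8 starts 15:30 → clear.
RM4: starts 15:00 before RM8 ends 17:15, and ends 16:30 after RM8 starts 15:30 → overlap.
RM6: starts 17:45 at or after RM8 ends 17:15 → clear.
RM7: starts 18:15 at or after RM8 ends 17:15 → clear.
RM8 overlaps RM4.

No — it overlaps RM4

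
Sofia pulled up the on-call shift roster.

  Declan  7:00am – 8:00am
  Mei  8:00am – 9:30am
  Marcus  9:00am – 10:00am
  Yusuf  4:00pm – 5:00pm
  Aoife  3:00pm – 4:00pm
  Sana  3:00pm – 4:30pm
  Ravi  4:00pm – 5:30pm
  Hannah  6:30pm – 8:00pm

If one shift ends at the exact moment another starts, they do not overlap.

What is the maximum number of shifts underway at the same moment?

3

Sweep the timeline, counting +1 at each start and −1 at each end (ends before starts at a tie):
7:00am start Declan → 1
8:00am end Declan → 0
8:00am start Mei → 1
9:00am start Marcus → 2
9:30am end Mei → 1
10:00am end Marcus → 0
3:00pm start Aoife → 1
3:00pm start Sana → 2
4:00pm end Aoife → 1
4:00pm start Ravi → 2
4:00pm start Yusuf → 3
4:30pm end Sana → 2
5:00pm end Yusuf → 1
5:30pm end Ravi → 0
6:30pm start Hannah → 1
8:00pm end Hannah → 0
Peak is 3, at 4:00pm (Ravi, Sana, Yusuf).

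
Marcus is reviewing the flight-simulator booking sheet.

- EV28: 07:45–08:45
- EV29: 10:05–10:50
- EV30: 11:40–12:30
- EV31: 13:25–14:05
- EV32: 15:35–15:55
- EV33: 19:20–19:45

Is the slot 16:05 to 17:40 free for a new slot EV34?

EV28: ends 08:45 at or before EV34 starts 16:05 → clear.
EV29: ends 10:50 at or before EV34 starts 16:05 → clear.
EV30: ends 12:30 at or before EV34 starts 16:05 → clear.
EV31: ends 14:05 at or before EV34 starts 16:05 → clear.
EV32: ends 15:55 at or before EV34 starts 16:05 → clear.
EV33: starts 19:20 at or after EV34 ends 17:40 → clear.

Yes — the slot is free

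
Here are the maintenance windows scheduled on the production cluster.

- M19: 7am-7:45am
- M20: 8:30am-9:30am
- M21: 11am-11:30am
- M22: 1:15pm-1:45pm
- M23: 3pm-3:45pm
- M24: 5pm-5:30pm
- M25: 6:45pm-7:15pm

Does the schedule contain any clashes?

Sorted by start: M19, M20, M21, M22, M23, M24, M25.
M20 starts after M19 ends — done with M19.
M21 starts after M20 ends — done with M20.
M22 starts after M21 ends — done with M21.
M23 starts after M22 ends — done with M22.
M24 starts after M23 ends — done with M23.
M25 starts after M24 ends.
Every pair is clear; the schedule has no overlaps.

No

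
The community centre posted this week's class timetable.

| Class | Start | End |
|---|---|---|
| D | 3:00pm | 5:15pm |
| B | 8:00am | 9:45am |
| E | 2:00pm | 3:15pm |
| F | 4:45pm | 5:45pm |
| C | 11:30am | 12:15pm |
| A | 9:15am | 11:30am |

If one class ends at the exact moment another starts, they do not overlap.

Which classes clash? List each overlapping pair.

A & B, D & E, D & F

Sorted by start: B, A, C, E, D, F.
A starts before B ends → B and A overlap.
C starts after B ends, so nothing later overlaps B either.
C starts exactly when A ends (back-to-back, no overlap), so nothing later overlaps A either.
E starts after C ends, so nothing later overlaps C either.
D starts before E ends → E and D overlap.
F starts after E ends.
F starts before D ends → D and F overlap.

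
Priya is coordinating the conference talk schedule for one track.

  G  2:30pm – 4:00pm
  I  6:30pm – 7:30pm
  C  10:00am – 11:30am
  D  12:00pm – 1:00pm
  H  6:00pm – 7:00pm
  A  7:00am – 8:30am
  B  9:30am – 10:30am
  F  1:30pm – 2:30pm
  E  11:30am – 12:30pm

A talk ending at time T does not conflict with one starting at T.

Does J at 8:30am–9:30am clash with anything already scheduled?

No — it doesn't clash with anything

A: ends 8:30am at or before J starts 8:30am → clear.
B: starts 9:30am at or after J ends 9:30am → clear.
C: starts 10:00am at or after J ends 9:30am → clear.
E: starts 11:30am at or after J ends 9:30am → clear.
D: starts 12:00pm at or after J ends 9:30am → clear.
F: starts 1:30pm at or after J ends 9:30am → clear.
G: starts 2:30pm at or after J ends 9:30am → clear.
H: starts 6:00pm at or after J ends 9:30am → clear.
I: starts 6:30pm at or after J ends 9:30am → clear.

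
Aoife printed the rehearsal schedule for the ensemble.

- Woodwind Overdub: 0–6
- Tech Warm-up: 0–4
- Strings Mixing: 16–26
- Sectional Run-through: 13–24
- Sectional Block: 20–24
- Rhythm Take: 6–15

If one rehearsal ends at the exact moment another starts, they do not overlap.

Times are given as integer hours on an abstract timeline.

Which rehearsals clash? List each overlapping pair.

Rhythm Take & Sectional Run-through, Sectional Block & Sectional Run-through, Sectional Block & Strings Mixing, Sectional Run-through & Strings Mixing, Tech Warm-up & Woodwind Overdub

Two intervals overlap when each starts before the other ends.
Sorted by start: Woodwind Overdub, Tech Warm-up, Rhythm Take, Sectional Run-through, Strings Mixing, Sectional Block.
Tech Warm-up starts before Woodwind Overdub ends → Woodwind Overdub and Tech Warm-up overlap.
Rhythm Take starts exactly when Woodwind Overdub ends (back-to-back, no overlap), so nothing later overlaps Woodwind Overdub either.
Rhythm Take starts after Tech Warm-up ends, so nothing later overlaps Tech Warm-up either.
Sectional Run-through starts before Rhythm Take ends → Rhythm Take and Sectional Run-through overlap.
Strings Mixing starts after Rhythm Take ends, so nothing later overlaps Rhythm Take either.
Strings Mixing starts before Sectional Run-through ends → Sectional Run-through and Strings Mixing overlap.
Sectional Block starts before Sectional Run-through ends → Sectional Run-through and Sectional Block overlap.
Sectional Block starts before Strings Mixing ends → Strings Mixing and Sectional Block overlap.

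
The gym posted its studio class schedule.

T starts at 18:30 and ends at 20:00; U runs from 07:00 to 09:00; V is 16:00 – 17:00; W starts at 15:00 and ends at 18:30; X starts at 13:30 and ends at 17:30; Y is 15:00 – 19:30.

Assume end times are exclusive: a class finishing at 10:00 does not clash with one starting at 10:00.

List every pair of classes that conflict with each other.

Sorted by start: U, X, W, Y, V, T.
X starts after U ends — done with U.
W starts before X ends → X and W overlap.
Y starts before X ends → X and Y overlap.
V starts before X ends → X and V overlap.
T starts after X ends.
Y starts before W ends → W and Y overlap.
V starts before W ends → W and V overlap.
T starts exactly when W ends (back-to-back, no overlap).
V starts before Y ends → Y and V overlap.
T starts before Y ends → Y and T overlap.
T starts after V ends.

T & Y, V & W, V & X, V & Y, W & X, W & Y, X & Y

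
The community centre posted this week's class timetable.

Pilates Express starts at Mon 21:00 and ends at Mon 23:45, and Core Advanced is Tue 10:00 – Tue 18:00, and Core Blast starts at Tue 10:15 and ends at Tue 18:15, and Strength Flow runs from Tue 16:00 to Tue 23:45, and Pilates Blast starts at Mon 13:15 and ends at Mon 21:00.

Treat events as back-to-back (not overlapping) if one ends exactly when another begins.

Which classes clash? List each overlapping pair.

Core Advanced & Core Blast, Core Advanced & Strength Flow, Core Blast & Strength Flow

Sorted by start: Pilates Blast, Pilates Express, Core Advanced, Core Blast, Strength Flow.
Pilates Express starts exactly when Pilates Blast ends (back-to-back, no overlap) — done with Pilates Blast.
Core Advanced starts after Pilates Express ends — done with Pilates Express.
Core Blast starts before Core Advanced ends → Core Advanced and Core Blast overlap.
Strength Flow starts before Core Advanced ends → Core Advanced and Strength Flow overlap.
Strength Flow starts before Core Blast ends → Core Blast and Strength Flow overlap.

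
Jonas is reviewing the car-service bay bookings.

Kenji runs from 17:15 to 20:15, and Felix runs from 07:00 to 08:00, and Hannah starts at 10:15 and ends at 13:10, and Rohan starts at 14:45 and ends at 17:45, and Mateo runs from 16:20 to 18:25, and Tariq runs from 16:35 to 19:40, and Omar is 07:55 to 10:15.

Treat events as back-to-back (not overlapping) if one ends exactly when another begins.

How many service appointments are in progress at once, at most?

Walk through starts and ends in time order (an end at T is processed before a start at T):
07:00 start Felix → 1
07:55 start Omar → 2
08:00 end Felix → 1
10:15 end Omar → 0
10:15 start Hannah → 1
13:10 end Hannah → 0
14:45 start Rohan → 1
16:20 start Mateo → 2
16:35 start Tariq → 3
17:15 start Kenji → 4
17:45 end Rohan → 3
18:25 end Mateo → 2
19:40 end Tariq → 1
20:15 end Kenji → 0
Peak is 4, at 17:15 (Kenji, Mateo, Rohan, Tariq).

4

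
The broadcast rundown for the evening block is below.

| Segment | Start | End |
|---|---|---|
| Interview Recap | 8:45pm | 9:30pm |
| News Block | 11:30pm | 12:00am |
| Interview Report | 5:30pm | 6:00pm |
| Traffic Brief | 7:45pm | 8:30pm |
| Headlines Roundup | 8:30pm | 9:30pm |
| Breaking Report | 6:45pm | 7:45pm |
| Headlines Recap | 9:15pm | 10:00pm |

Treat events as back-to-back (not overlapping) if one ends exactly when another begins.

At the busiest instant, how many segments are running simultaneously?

3

Walk through starts and ends in time order (an end at T is processed before a start at T):
5:30pm start Interview Report → 1
6:00pm end Interview Report → 0
6:45pm start Breaking Report → 1
7:45pm end Breaking Report → 0
7:45pm start Traffic Brief → 1
8:30pm end Traffic Brief → 0
8:30pm start Headlines Roundup → 1
8:45pm start Interview Recap → 2
9:15pm start Headlines Recap → 3
9:30pm end Headlines Roundup → 2
9:30pm end Interview Recap → 1
10:00pm end Headlines Recap → 0
11:30pm start News Block → 1
12:00am end News Block → 0
Peak is 3, at 9:15pm (Headlines Recap, Headlines Roundup, Interview Recap).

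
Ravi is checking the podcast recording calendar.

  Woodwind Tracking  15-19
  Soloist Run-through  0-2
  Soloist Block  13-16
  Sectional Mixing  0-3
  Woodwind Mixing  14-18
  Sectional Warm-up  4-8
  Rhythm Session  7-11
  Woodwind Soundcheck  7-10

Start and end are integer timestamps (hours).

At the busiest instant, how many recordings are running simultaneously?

Walk through starts and ends in time order (an end at T is processed before a start at T):
0 start Sectional Mixing → 1
0 start Soloist Run-through → 2
2 end Soloist Run-through → 1
3 end Sectional Mixing → 0
4 start Sectional Warm-up → 1
7 start Rhythm Session → 2
7 start Woodwind Soundcheck → 3
8 end Sectional Warm-up → 2
10 end Woodwind Soundcheck → 1
11 end Rhythm Session → 0
13 start Soloist Block → 1
14 start Woodwind Mixing → 2
15 start Woodwind Tracking → 3
16 end Soloist Block → 2
18 end Woodwind Mixing → 1
19 end Woodwind Tracking → 0
Peak is 3, at 7 (Rhythm Session, Sectional Warm-up, Woodwind Soundcheck).

3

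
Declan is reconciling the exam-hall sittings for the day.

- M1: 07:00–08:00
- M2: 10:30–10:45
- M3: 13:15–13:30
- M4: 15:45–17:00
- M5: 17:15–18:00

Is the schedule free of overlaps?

Yes

Sorted by start: M1, M2, M3, M4, M5.
M2 starts after M1 ends, so nothing later overlaps M1 either.
M3 starts after M2 ends, so nothing later overlaps M2 either.
M4 starts after M3 ends, so nothing later overlaps M3 either.
M5 starts after M4 ends.
Every pair is clear; the schedule has no overlaps.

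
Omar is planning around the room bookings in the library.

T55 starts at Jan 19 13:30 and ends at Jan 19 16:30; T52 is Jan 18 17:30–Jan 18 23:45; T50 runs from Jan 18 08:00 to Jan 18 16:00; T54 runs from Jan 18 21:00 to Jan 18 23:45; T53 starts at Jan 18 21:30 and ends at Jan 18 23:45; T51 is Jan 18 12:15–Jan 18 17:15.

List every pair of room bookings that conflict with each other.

Two intervals overlap when each starts before the other ends.
Sorted by start: T50, T51, T52, T54, T53, T55.
T51 starts before T50 ends → T50 and T51 overlap.
T52 starts after T50 ends, so T50 has no further overlaps.
T52 starts after T51 ends, so T51 has no further overlaps.
T54 starts before T52 ends → T52 and T54 overlap.
T53 starts before T52 ends → T52 and T53 overlap.
T55 starts after T52 ends.
T53 starts before T54 ends → T54 and T53 overlap.
T55 starts after T54 ends.
T55 starts after T53 ends.

T50 & T51, T52 & T53, T52 & T54, T53 & T54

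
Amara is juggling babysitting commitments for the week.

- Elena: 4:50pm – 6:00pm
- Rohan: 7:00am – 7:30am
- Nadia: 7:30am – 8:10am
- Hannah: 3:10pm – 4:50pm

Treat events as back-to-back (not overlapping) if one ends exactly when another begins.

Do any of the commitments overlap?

No

Check each pair: they overlap iff neither finishes before the other starts.
Sorted by start: Rohan, Nadia, Hannah, Elena.
Nadia starts exactly when Rohan ends (back-to-back, no overlap) — done with Rohan.
Hannah starts after Nadia ends — done with Nadia.
Elena starts exactly when Hannah ends (back-to-back, no overlap).
Every pair is clear; the schedule has no overlaps.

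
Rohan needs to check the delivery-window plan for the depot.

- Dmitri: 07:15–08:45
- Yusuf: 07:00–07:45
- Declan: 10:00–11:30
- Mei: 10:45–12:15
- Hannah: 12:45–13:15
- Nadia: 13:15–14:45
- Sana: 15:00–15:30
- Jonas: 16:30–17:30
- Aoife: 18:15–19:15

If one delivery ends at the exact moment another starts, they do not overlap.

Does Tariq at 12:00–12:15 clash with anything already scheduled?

Yusuf: ends 07:45 at or before Tariq starts 12:00 → clear.
Dmitri: ends 08:45 at or before Tariq starts 12:00 → clear.
Declan: ends 11:30 at or before Tariq starts 12:00 → clear.
Mei: starts 10:45 before Tariq ends 12:15, and ends 12:15 after Tariq starts 12:00 → overlap.
Hannah: starts 12:45 at or after Tariq ends 12:15 → clear.
Nadia: starts 13:15 at or after Tariq ends 12:15 → clear.
Sana: starts 15:00 at or after Tariq ends 12:15 → clear.
Jonas: starts 16:30 at or after Tariq ends 12:15 → clear.
Aoife: starts 18:15 at or after Tariq ends 12:15 → clear.
Tariq overlaps Mei.

Yes — it overlaps Mei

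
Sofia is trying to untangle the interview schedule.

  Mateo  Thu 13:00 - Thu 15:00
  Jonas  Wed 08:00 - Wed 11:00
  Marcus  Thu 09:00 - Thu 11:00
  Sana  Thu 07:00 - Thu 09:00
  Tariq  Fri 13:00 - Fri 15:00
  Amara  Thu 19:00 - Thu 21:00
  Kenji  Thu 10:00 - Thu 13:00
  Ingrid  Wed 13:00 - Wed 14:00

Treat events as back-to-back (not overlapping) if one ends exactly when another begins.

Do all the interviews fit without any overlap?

No

Sorted by start: Jonas, Ingrid, Sana, Marcus, Kenji, Mateo, Amara, Tariq.
Ingrid starts after Jonas ends — done with Jonas.
Sana starts after Ingrid ends — done with Ingrid.
Marcus starts exactly when Sana ends (back-to-back, no overlap) — done with Sana.
Kenji starts before Marcus ends → Marcus and Kenji overlap.
That's a conflict, so the schedule is not conflict-free.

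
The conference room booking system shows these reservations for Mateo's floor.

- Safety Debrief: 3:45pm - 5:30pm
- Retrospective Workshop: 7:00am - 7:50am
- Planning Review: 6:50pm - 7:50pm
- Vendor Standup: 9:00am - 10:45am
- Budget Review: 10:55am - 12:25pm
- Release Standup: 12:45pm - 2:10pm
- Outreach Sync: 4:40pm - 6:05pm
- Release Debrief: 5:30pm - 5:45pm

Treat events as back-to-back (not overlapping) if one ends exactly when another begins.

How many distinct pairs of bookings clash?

2

Sorted by start: Retrospective Workshop, Vendor Standup, Budget Review, Release Standup, Safety Debrief, Outreach Sync, Release Debrief, Planning Review.
Vendor Standup starts after Retrospective Workshop ends, so nothing later overlaps Retrospective Workshop either.
Budget Review starts after Vendor Standup ends, so nothing later overlaps Vendor Standup either.
Release Standup starts after Budget Review ends, so nothing later overlaps Budget Review either.
Safety Debrief starts after Release Standup ends, so nothing later overlaps Release Standup either.
Outreach Sync starts before Safety Debrief ends → Safety Debrief and Outreach Sync overlap.
Release Debrief starts exactly when Safety Debrief ends (back-to-back, no overlap), so nothing later overlaps Safety Debrief either.
Release Debrief starts before Outreach Sync ends → Outreach Sync and Release Debrief overlap.
Planning Review starts after Outreach Sync ends.
Planning Review starts after Release Debrief ends.
Overlapping pairs: Outreach Sync & Release Debrief, Outreach Sync & Safety Debrief — 2 in total.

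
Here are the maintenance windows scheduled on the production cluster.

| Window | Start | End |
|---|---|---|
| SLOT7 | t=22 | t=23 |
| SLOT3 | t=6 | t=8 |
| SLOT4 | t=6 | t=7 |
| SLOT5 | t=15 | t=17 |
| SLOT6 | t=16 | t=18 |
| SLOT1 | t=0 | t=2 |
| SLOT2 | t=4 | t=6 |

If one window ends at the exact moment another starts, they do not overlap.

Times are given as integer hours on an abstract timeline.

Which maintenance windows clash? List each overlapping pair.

Sorted by start: SLOT1, SLOT2, SLOT3, SLOT4, SLOT5, SLOT6, SLOT7.
SLOT2 starts after SLOT1 ends, so nothing later overlaps SLOT1 either.
SLOT3 starts exactly when SLOT2 ends (back-to-back, no overlap), so nothing later overlaps SLOT2 either.
SLOT4 starts before SLOT3 ends → SLOT3 and SLOT4 overlap.
SLOT5 starts after SLOT3 ends, so nothing later overlaps SLOT3 either.
SLOT5 starts after SLOT4 ends, so nothing later overlaps SLOT4 either.
SLOT6 starts before SLOT5 ends → SLOT5 and SLOT6 overlap.
SLOT7 starts after SLOT5 ends.
SLOT7 starts after SLOT6 ends.

SLOT3 & SLOT4, SLOT5 & SLOT6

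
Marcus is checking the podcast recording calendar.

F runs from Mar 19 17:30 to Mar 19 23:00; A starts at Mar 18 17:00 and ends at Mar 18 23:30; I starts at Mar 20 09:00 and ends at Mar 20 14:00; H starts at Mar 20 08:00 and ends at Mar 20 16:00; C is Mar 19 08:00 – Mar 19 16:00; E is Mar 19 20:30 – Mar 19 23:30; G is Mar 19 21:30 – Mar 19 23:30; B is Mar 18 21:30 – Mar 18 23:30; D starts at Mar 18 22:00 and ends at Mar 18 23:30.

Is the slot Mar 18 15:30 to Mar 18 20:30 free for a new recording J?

A: starts Mar 18 17:00 before J ends Mar 18 20:30, and ends Mar 18 23:30 after J starts Mar 18 15:30 → overlap.
B: starts Mar 18 21:30 at or after J ends Mar 18 20:30 → clear.
D: starts Mar 18 22:00 at or after J ends Mar 18 20:30 → clear.
C: starts Mar 19 08:00 at or after J ends Mar 18 20:30 → clear.
F: starts Mar 19 17:30 at or after J ends Mar 18 20:30 → clear.
E: starts Mar 19 20:30 at or after J ends Mar 18 20:30 → clear.
G: starts Mar 19 21:30 at or after J ends Mar 18 20:30 → clear.
H: starts Mar 20 08:00 at or after J ends Mar 18 20:30 → clear.
I: starts Mar 20 09:00 at or after J ends Mar 18 20:30 → clear.
J overlaps A.

No — it overlaps A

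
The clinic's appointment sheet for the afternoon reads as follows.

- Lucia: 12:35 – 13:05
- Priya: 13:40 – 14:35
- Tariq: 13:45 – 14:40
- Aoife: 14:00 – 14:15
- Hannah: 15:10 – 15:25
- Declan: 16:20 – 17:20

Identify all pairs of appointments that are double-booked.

Sorted by start: Lucia, Priya, Tariq, Aoife, Hannah, Declan.
Priya starts after Lucia ends — done with Lucia.
Tariq starts before Priya ends → Priya and Tariq overlap.
Aoife starts before Priya ends → Priya and Aoife overlap.
Hannah starts after Priya ends — done with Priya.
Aoife starts before Tariq ends → Tariq and Aoife overlap.
Hannah starts after Tariq ends — done with Tariq.
Hannah starts after Aoife ends — done with Aoife.
Declan starts after Hannah ends.

Aoife & Priya, Aoife & Tariq, Priya & Tariq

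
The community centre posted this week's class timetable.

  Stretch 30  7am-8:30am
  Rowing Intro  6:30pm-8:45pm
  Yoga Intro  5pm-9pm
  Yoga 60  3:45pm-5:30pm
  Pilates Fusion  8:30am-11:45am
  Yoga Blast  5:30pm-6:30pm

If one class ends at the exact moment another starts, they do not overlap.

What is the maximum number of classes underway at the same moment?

2

Walk through starts and ends in time order (an end at T is processed before a start at T):
7am start Stretch 30 → 1
8:30am end Stretch 30 → 0
8:30am start Pilates Fusion → 1
11:45am end Pilates Fusion → 0
3:45pm start Yoga 60 → 1
5pm start Yoga Intro → 2
5:30pm end Yoga 60 → 1
5:30pm start Yoga Blast → 2
6:30pm end Yoga Blast → 1
6:30pm start Rowing Intro → 2
8:45pm end Rowing Intro → 1
9pm end Yoga Intro → 0
Peak is 2, at 5pm (Yoga 60, Yoga Intro).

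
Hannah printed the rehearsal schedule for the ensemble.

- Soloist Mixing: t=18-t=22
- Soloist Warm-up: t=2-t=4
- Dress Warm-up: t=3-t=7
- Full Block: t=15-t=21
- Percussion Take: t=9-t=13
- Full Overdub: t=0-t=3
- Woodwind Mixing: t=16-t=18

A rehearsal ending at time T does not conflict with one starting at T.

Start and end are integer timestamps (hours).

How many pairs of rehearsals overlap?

4

Check each pair: they overlap iff neither finishes before the other starts.
Sorted by start: Full Overdub, Soloist Warm-up, Dress Warm-up, Percussion Take, Full Block, Woodwind Mixing, Soloist Mixing.
Soloist Warm-up starts before Full Overdub ends → Full Overdub and Soloist Warm-up overlap.
Dress Warm-up starts exactly when Full Overdub ends (back-to-back, no overlap) — done with Full Overdub.
Dress Warm-up starts before Soloist Warm-up ends → Soloist Warm-up and Dress Warm-up overlap.
Percussion Take starts after Soloist Warm-up ends — done with Soloist Warm-up.
Percussion Take starts after Dress Warm-up ends — done with Dress Warm-up.
Full Block starts after Percussion Take ends — done with Percussion Take.
Woodwind Mixing starts before Full Block ends → Full Block and Woodwind Mixing overlap.
Soloist Mixing starts before Full Block ends → Full Block and Soloist Mixing overlap.
Soloist Mixing starts exactly when Woodwind Mixing ends (back-to-back, no overlap).
Overlapping pairs: Dress Warm-up & Soloist Warm-up, Full Block & Soloist Mixing, Full Block & Woodwind Mixing, Full Overdub & Soloist Warm-up — 4 in total.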